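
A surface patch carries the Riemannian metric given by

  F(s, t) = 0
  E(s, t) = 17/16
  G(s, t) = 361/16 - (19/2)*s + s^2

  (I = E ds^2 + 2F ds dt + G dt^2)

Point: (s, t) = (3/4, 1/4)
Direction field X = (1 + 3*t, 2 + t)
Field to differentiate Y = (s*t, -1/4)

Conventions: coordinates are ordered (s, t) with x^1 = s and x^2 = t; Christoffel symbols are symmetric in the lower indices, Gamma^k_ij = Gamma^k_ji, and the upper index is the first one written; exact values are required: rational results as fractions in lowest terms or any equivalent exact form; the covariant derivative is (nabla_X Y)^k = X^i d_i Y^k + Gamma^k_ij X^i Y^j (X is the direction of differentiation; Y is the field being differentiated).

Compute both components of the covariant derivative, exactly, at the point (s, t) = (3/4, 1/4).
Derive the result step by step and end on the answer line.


E = 17/16, F = 0, G = 16 at the point
E_s = 0, E_t = 0, F_s = 0, F_t = 0, G_s = -8, G_t = 0
EG - F^2 = 17;  g^inv = (1/17) * [[16, 0], [0, 17/16]]
first-kind symbols [ij,l] = (1/2)(d_i g_jl + d_j g_il - d_l g_ij): [ss,s] = E_s/2 = 0, [ss,t] = F_s - E_t/2 = 0, [st,s] = E_t/2 = 0, [st,t] = G_s/2 = -4, [tt,s] = F_t - G_s/2 = 4, [tt,t] = G_t/2 = 0
Gamma^s_ij = (G*[ij,s] - F*[ij,t])/(EG - F^2), Gamma^t_ij = (E*[ij,t] - F*[ij,s])/(EG - F^2)
Gamma_sss = 0, Gamma_sst = 0, Gamma_stt = 64/17, Gamma_tss = 0, Gamma_tst = -1/4, Gamma_ttt = 0
X = (7/4, 9/4), Y = (3/16, -1/4) at the point

Answer: (nabla_X Y)^s = 1/136, (nabla_X Y)^t = 1/256


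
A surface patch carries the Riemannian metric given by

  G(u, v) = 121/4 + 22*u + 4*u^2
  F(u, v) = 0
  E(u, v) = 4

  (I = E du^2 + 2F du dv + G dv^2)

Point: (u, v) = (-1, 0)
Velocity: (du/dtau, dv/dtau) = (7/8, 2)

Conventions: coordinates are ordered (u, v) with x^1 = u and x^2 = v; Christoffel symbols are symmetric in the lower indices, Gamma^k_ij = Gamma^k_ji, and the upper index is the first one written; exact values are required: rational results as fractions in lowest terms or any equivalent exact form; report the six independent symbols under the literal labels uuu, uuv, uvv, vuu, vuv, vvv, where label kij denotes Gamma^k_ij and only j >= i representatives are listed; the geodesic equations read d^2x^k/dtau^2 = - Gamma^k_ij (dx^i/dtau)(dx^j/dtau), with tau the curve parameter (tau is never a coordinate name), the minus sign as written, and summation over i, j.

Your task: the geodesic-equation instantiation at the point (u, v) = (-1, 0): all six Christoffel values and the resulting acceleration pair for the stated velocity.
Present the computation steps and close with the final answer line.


E = 4, F = 0, G = 49/4 at the point
E_u = 0, E_v = 0, F_u = 0, F_v = 0, G_u = 14, G_v = 0
EG - F^2 = 49;  g^inv = (1/49) * [[49/4, 0], [0, 4]]
first-kind symbols [ij,l] = (1/2)(d_i g_jl + d_j g_il - d_l g_ij): [uu,u] = E_u/2 = 0, [uu,v] = F_u - E_v/2 = 0, [uv,u] = E_v/2 = 0, [uv,v] = G_u/2 = 7, [vv,u] = F_v - G_u/2 = -7, [vv,v] = G_v/2 = 0
Gamma^u_ij = (G*[ij,u] - F*[ij,v])/(EG - F^2), Gamma^v_ij = (E*[ij,v] - F*[ij,u])/(EG - F^2)
Gamma_uuu = 0, Gamma_uuv = 0, Gamma_uvv = -7/4, Gamma_vuu = 0, Gamma_vuv = 4/7, Gamma_vvv = 0
d^2u/dtau^2 = -(Gamma_uuu*(7/8)^2 + 2*Gamma_uuv*(7/8)*(2) + Gamma_uvv*(2)^2) = 7
d^2v/dtau^2 = -(Gamma_vuu*(7/8)^2 + 2*Gamma_vuv*(7/8)*(2) + Gamma_vvv*(2)^2) = -2

Answer: Gamma_uuu = 0, Gamma_uuv = 0, Gamma_uvv = -7/4, Gamma_vuu = 0, Gamma_vuv = 4/7, Gamma_vvv = 0; accelerations (d^2u/dtau^2, d^2v/dtau^2) = (7, -2)


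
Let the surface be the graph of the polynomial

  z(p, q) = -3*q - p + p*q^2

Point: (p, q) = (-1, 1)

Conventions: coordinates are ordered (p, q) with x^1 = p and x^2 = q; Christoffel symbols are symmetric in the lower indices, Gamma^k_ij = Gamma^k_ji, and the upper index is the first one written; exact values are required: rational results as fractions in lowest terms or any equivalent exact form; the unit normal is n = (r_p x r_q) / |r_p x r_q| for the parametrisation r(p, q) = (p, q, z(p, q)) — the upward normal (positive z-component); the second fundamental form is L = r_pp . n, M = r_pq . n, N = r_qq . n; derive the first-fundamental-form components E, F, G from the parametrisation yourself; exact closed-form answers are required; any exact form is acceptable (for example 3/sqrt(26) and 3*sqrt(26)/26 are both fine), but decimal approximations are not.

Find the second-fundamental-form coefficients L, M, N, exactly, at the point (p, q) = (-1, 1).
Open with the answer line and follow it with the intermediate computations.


Answer: L = 0, M = sqrt(26)/13, N = -sqrt(26)/13

z_p = 0, z_q = -5, z_pp = 0, z_pq = 2, z_qq = -2
E = 1, F = 0, G = 26; answer radicand W^2 = 26
unnormalised second-form numerators: l = 0, m = 2, n = -2; L = l/sqrt(26), and similarly M = m/sqrt(W^2), N = n/sqrt(W^2)


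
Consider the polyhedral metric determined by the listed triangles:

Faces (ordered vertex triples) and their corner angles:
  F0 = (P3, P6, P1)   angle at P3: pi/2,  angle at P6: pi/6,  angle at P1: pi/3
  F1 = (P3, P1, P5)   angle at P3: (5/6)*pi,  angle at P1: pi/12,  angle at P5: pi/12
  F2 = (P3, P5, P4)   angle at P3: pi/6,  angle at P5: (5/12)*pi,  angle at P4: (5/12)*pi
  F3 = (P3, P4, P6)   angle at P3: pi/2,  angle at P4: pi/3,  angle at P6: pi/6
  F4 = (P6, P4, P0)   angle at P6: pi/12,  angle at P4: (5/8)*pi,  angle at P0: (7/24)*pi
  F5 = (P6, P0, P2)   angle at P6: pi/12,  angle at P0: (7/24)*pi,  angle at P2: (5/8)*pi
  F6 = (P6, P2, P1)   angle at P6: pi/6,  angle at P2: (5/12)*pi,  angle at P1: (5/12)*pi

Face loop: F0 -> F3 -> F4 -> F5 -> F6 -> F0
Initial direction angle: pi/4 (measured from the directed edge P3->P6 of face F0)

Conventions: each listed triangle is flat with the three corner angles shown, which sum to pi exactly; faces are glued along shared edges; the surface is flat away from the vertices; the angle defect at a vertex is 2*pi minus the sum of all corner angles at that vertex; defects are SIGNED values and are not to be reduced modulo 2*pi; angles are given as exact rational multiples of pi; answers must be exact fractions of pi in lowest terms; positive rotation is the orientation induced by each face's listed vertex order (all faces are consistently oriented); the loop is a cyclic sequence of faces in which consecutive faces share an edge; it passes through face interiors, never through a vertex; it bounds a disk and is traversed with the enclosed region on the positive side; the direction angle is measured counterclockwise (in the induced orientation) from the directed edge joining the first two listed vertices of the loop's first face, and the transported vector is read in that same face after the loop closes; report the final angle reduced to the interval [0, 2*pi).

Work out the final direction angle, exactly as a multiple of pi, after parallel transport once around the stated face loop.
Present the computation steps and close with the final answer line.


enclosed vertex P6: corner angles sum to (2/3)*pi, defect = 2*pi - (2/3)*pi = (4/3)*pi
the rotation equals the total enclosed defect, so the final angle is initial + defects (mod 2*pi)
final angle = pi/4 + (4/3)*pi = (19/12)*pi (mod 2*pi)

Answer: final direction angle = (19/12)*pi


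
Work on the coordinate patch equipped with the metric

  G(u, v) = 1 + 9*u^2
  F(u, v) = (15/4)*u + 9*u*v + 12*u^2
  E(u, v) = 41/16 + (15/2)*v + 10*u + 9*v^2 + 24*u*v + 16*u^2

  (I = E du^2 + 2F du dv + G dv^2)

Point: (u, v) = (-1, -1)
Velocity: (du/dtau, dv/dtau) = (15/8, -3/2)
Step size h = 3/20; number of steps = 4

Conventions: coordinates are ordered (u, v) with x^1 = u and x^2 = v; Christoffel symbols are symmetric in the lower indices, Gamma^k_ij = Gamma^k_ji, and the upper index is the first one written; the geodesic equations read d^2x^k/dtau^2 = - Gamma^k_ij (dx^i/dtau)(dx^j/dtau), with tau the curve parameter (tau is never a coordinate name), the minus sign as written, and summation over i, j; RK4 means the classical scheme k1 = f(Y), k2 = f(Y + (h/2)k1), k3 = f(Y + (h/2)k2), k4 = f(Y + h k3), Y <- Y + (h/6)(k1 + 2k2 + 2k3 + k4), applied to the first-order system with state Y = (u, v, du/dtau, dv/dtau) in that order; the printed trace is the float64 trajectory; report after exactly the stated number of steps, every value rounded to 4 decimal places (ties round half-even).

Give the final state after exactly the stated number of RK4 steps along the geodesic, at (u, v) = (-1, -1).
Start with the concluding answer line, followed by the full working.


Answer: u = 0.0091, v = -1.9371, du/dtau = 1.4000, dv/dtau = -1.6048

f(Y) = (du/dtau, dv/dtau, -Gamma^u_ij Y'^i Y'^j, -Gamma^v_ij Y'^i Y'^j) with the Gammas evaluated at the stage position; h = 0.150000; intermediate values shown to 6 dp
step 0: u = -1.0000, v = -1.0000, du/dtau = 1.8750, dv/dtau = -1.5000
step 1:
  k1: at (u, v) = (-1.000000, -1.000000), (du/dtau, dv/dtau) = (1.875000, -1.500000); Gamma_uuu = -0.534107, Gamma_uuv = -0.400581, Gamma_uvv = 0.000000, Gamma_vuu = -0.278665, Gamma_vuv = -0.208999, Gamma_vvv = 0.000000; k1 = (1.875000, -1.500000, -0.375544, -0.195936)
  k2: at (u, v) = (-0.859375, -1.112500), (du/dtau, dv/dtau) = (1.846834, -1.514695); Gamma_uuu = -0.578953, Gamma_uuv = -0.434215, Gamma_uvv = 0.000000, Gamma_vuu = -0.270156, Gamma_vuv = -0.202617, Gamma_vvv = 0.000000; k2 = (1.846834, -1.514695, -0.454646, -0.212151)
  k3: at (u, v) = (-0.861487, -1.113602), (du/dtau, dv/dtau) = (1.840902, -1.515911); Gamma_uuu = -0.577722, Gamma_uuv = -0.433291, Gamma_uvv = 0.000000, Gamma_vuu = -0.269670, Gamma_vuv = -0.202253, Gamma_vvv = 0.000000; k3 = (1.840902, -1.515911, -0.460471, -0.214940)
  k4: at (u, v) = (-0.723865, -1.227387), (du/dtau, dv/dtau) = (1.805929, -1.532241); Gamma_uuu = -0.624953, Gamma_uuv = -0.468714, Gamma_uvv = 0.000000, Gamma_vuu = -0.254737, Gamma_vuv = -0.191053, Gamma_vvv = 0.000000; k4 = (1.805929, -1.532241, -0.555769, -0.226537)
  Y <- Y + (h/6)(k1 + 2k2 + 2k3 + k4): u = -0.7236, v = -1.2273, du/dtau = 1.8060, dv/dtau = -1.5319
step 2:
  k1: at (u, v) = (-0.723590, -1.227336), (du/dtau, dv/dtau) = (1.805961, -1.531916); Gamma_uuu = -0.625116, Gamma_uuv = -0.468837, Gamma_uvv = 0.000000, Gamma_vuu = -0.254767, Gamma_vuv = -0.191075, Gamma_vvv = 0.000000; k1 = (1.805961, -1.531916, -0.555338, -0.226329)
  k2: at (u, v) = (-0.588143, -1.342230), (du/dtau, dv/dtau) = (1.764311, -1.548891); Gamma_uuu = -0.674403, Gamma_uuv = -0.505802, Gamma_uvv = 0.000000, Gamma_vuu = -0.231990, Gamma_vuv = -0.173992, Gamma_vvv = 0.000000; k2 = (1.764311, -1.548891, -0.665160, -0.228810)
  k3: at (u, v) = (-0.591267, -1.343503), (du/dtau, dv/dtau) = (1.756074, -1.549077); Gamma_uuu = -0.672112, Gamma_uuv = -0.504084, Gamma_uvv = 0.000000, Gamma_vuu = -0.231693, Gamma_vuv = -0.173770, Gamma_vvv = 0.000000; k3 = (1.756074, -1.549077, -0.669857, -0.230915)
  k4: at (u, v) = (-0.460179, -1.459698), (du/dtau, dv/dtau) = (1.705483, -1.566554); Gamma_uuu = -0.720135, Gamma_uuv = -0.540101, Gamma_uvv = 0.000000, Gamma_vuu = -0.200042, Gamma_vuv = -0.150032, Gamma_vvv = 0.000000; k4 = (1.705483, -1.566554, -0.791373, -0.219831)
  Y <- Y + (h/6)(k1 + 2k2 + 2k3 + k4): u = -0.4598, v = -1.4597, du/dtau = 1.7055, dv/dtau = -1.5661
step 3:
  k1: at (u, v) = (-0.459785, -1.459697), (du/dtau, dv/dtau) = (1.705543, -1.566057); Gamma_uuu = -0.720401, Gamma_uuv = -0.540301, Gamma_uvv = 0.000000, Gamma_vuu = -0.200008, Gamma_vuv = -0.150006, Gamma_vvv = 0.000000; k1 = (1.705543, -1.566057, -0.790704, -0.219527)
  k2: at (u, v) = (-0.331869, -1.577151), (du/dtau, dv/dtau) = (1.646240, -1.582521); Gamma_uuu = -0.765844, Gamma_uuv = -0.574383, Gamma_uvv = 0.000000, Gamma_vuu = -0.158555, Gamma_vuv = -0.118916, Gamma_vvv = 0.000000; k2 = (1.646240, -1.582521, -0.917258, -0.189903)
  k3: at (u, v) = (-0.336317, -1.578386), (du/dtau, dv/dtau) = (1.636748, -1.580299); Gamma_uuu = -0.762168, Gamma_uuv = -0.571626, Gamma_uvv = 0.000000, Gamma_vuu = -0.159197, Gamma_vuv = -0.119398, Gamma_vvv = 0.000000; k3 = (1.636748, -1.580299, -0.915275, -0.191177)
  k4: at (u, v) = (-0.214272, -1.696741), (du/dtau, dv/dtau) = (1.568251, -1.594733); Gamma_uuu = -0.800293, Gamma_uuv = -0.600220, Gamma_uvv = 0.000000, Gamma_vuu = -0.109518, Gamma_vuv = -0.082139, Gamma_vvv = 0.000000; k4 = (1.568251, -1.594733, -1.033980, -0.141498)
  Y <- Y + (h/6)(k1 + 2k2 + 2k3 + k4): u = -0.2138, v = -1.6969, du/dtau = 1.5683, dv/dtau = -1.5941
step 4:
  k1: at (u, v) = (-0.213790, -1.696857), (du/dtau, dv/dtau) = (1.568299, -1.594136); Gamma_uuu = -0.800593, Gamma_uuv = -0.600445, Gamma_uvv = 0.000000, Gamma_vuu = -0.109350, Gamma_vuv = -0.082012, Gamma_vvv = 0.000000; k1 = (1.568299, -1.594136, -1.033215, -0.141123)
  k2: at (u, v) = (-0.096168, -1.816418), (du/dtau, dv/dtau) = (1.490808, -1.604720); Gamma_uuu = -0.829835, Gamma_uuv = -0.622376, Gamma_uvv = 0.000000, Gamma_vuu = -0.052228, Gamma_vuv = -0.039171, Gamma_vvv = 0.000000; k2 = (1.490808, -1.604720, -1.133544, -0.071343)
  k3: at (u, v) = (-0.101980, -1.817211), (du/dtau, dv/dtau) = (1.483283, -1.599487); Gamma_uuu = -0.825287, Gamma_uuv = -0.618965, Gamma_uvv = 0.000000, Gamma_vuu = -0.054775, Gamma_vuv = -0.041081, Gamma_vvv = 0.000000; k3 = (1.483283, -1.599487, -1.121242, -0.074418)
  k4: at (u, v) = (0.008702, -1.936780), (du/dtau, dv/dtau) = (1.400113, -1.605299); Gamma_uuu = -0.842699, Gamma_uuv = -0.632024, Gamma_uvv = 0.000000, Gamma_vuu = 0.004861, Gamma_vuv = 0.003646, Gamma_vvv = 0.000000; k4 = (1.400113, -1.605299, -1.189119, 0.006860)
  Y <- Y + (h/6)(k1 + 2k2 + 2k3 + k4): u = 0.0091, v = -1.9371, du/dtau = 1.4000, dv/dtau = -1.6048


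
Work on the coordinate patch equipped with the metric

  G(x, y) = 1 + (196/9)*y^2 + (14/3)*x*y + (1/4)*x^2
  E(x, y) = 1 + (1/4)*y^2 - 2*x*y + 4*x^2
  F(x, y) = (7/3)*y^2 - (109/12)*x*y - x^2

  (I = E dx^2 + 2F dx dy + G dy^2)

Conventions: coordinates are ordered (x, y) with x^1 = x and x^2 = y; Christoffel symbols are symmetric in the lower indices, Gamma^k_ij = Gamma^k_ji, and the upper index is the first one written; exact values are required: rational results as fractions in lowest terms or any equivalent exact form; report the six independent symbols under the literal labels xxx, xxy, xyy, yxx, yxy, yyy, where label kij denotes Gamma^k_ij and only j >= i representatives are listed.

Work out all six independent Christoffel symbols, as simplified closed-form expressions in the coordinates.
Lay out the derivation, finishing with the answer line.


E = 1 + (1/4)*y^2 - 2*x*y + 4*x^2; F = (7/3)*y^2 - (109/12)*x*y - x^2; G = 1 + (196/9)*y^2 + (14/3)*x*y + (1/4)*x^2
Gamma^k_ij = (1/2) g^{kl} (d_i g_jl + d_j g_il - d_l g_ij), with g^inv = (1/(EG-F^2)) [[G, -F], [-F, E]]
first partials: E_x = -2*y + 8*x, E_y = (1/2)*y - 2*x, F_x = -(109/12)*y - 2*x, F_y = (14/3)*y - (109/12)*x, G_x = (14/3)*y + (1/2)*x, G_y = (392/9)*y + (14/3)*x
D = EG - F^2 = 1 + (793/36)*y^2 + (8/3)*x*y + (17/4)*x^2
expanded: Gamma^x_xx = (G E_x - 2F F_x + F E_y)/(2D), Gamma^x_xy = (G E_y - F G_x)/(2D), Gamma^x_yy = (2G F_y - G G_x - F G_y)/(2D), Gamma^y_xx = (2E F_x - E E_y - F E_x)/(2D), Gamma^y_xy = (E G_x - F E_y)/(2D), Gamma^y_yy = (E G_y - 2F F_y + F G_x)/(2D); substitute and cancel common factors

Answer: Gamma_xxx = (144*x - 36*y)/(153*x^2 + 96*x*y + 793*y^2 + 36), Gamma_xxy = (-36*x + 9*y)/(153*x^2 + 96*x*y + 793*y^2 + 36), Gamma_xyy = (-336*x + 84*y)/(153*x^2 + 96*x*y + 793*y^2 + 36), Gamma_yxx = (-36*x - 336*y)/(153*x^2 + 96*x*y + 793*y^2 + 36), Gamma_yxy = (9*x + 84*y)/(153*x^2 + 96*x*y + 793*y^2 + 36), Gamma_yyy = (84*x + 784*y)/(153*x^2 + 96*x*y + 793*y^2 + 36)


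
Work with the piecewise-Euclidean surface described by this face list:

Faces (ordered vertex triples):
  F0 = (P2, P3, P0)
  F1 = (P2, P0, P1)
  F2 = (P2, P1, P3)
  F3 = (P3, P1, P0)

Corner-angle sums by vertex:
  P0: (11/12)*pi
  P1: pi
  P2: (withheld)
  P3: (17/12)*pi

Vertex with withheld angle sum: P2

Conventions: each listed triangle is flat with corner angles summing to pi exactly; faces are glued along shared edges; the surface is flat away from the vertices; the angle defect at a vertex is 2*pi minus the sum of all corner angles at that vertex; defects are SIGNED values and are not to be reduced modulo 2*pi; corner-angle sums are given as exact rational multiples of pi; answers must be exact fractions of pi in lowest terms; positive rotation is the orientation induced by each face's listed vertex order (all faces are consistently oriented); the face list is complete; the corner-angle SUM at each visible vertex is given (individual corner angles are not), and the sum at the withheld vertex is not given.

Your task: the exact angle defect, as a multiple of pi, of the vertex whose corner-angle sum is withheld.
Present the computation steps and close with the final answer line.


V = 4, E = 6, F = 4; chi = V - E + F = 2
Gauss-Bonnet: total defect = 2*pi*chi = 4*pi; visible defects sum to (8/3)*pi

Answer: defect(P2) = (4/3)*pi


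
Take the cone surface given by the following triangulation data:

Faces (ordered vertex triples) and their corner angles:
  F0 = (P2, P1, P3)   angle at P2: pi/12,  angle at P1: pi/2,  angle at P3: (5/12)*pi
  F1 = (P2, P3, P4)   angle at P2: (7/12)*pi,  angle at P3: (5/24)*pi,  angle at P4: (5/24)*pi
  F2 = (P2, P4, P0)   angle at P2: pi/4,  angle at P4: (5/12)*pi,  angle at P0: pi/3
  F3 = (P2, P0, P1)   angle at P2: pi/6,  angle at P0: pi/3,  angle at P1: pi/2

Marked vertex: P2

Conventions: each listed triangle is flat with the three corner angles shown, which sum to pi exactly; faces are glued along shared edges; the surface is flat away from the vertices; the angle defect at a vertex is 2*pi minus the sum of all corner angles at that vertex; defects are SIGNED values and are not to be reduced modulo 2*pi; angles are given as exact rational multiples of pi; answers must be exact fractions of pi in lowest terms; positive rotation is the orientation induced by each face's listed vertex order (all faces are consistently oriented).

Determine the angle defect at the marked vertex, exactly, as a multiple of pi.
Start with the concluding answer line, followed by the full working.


Answer: defect(P2) = (11/12)*pi

Sum of corner angles at P2: (13/12)*pi
defect = 2*pi - (13/12)*pi


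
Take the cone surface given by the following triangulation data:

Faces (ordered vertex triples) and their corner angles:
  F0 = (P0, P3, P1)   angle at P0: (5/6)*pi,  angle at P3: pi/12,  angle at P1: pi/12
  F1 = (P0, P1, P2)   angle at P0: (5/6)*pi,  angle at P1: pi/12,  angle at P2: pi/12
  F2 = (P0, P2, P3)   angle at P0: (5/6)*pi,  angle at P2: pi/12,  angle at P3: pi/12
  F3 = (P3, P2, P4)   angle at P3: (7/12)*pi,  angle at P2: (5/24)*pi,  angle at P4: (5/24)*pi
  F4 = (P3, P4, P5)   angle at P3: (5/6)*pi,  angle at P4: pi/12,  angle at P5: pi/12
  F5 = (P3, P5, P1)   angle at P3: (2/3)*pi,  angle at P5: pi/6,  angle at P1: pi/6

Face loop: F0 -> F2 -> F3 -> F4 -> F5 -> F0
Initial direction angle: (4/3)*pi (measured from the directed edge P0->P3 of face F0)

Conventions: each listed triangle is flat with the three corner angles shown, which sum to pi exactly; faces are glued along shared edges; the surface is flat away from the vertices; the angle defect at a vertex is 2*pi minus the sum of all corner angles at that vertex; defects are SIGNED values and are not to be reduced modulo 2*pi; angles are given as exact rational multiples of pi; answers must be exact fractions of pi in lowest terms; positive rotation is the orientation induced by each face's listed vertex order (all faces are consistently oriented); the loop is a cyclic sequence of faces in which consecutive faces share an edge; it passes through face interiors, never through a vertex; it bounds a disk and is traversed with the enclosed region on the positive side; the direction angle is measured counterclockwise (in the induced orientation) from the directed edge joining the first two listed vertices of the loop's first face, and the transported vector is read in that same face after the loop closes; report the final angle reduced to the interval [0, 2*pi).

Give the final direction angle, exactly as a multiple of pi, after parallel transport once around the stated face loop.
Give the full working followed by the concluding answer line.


enclosed vertex P3: corner angles sum to (9/4)*pi, defect = 2*pi - (9/4)*pi = -pi/4
the final direction is the initial angle plus the enclosed defects, taken mod 2*pi in the induced orientation
final angle = (4/3)*pi - pi/4 = (13/12)*pi (mod 2*pi)

Answer: final direction angle = (13/12)*pi


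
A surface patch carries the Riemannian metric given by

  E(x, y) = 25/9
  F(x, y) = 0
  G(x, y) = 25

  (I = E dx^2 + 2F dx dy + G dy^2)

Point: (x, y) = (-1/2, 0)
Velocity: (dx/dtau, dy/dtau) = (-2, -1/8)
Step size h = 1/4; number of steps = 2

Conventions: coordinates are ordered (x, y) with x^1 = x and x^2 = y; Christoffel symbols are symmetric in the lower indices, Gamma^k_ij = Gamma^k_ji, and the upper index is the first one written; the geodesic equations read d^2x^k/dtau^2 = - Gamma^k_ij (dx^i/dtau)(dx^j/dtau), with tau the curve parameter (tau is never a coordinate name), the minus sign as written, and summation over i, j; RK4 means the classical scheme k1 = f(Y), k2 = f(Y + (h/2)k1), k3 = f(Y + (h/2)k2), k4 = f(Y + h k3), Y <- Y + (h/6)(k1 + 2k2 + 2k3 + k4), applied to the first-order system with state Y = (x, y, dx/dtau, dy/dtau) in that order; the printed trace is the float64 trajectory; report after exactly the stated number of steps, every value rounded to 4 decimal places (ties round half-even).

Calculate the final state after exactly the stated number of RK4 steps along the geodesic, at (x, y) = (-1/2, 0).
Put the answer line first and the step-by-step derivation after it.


Answer: x = -1.5000, y = -0.0625, dx/dtau = -2.0000, dy/dtau = -0.1250

f(Y) = (dx/dtau, dy/dtau, -Gamma^x_ij Y'^i Y'^j, -Gamma^y_ij Y'^i Y'^j) with the Gammas evaluated at the stage position; h = 0.250000; intermediate values shown to 6 dp
step 0: x = -0.5000, y = 0.0000, dx/dtau = -2.0000, dy/dtau = -0.1250
step 1:
  k1: at (x, y) = (-0.500000, 0.000000), (dx/dtau, dy/dtau) = (-2.000000, -0.125000); Gamma_xxx = 0.000000, Gamma_xxy = 0.000000, Gamma_xyy = 0.000000, Gamma_yxx = 0.000000, Gamma_yxy = 0.000000, Gamma_yyy = 0.000000; k1 = (-2.000000, -0.125000, 0.000000, 0.000000)
  k2: at (x, y) = (-0.750000, -0.015625), (dx/dtau, dy/dtau) = (-2.000000, -0.125000); Gamma_xxx = 0.000000, Gamma_xxy = 0.000000, Gamma_xyy = 0.000000, Gamma_yxx = 0.000000, Gamma_yxy = 0.000000, Gamma_yyy = 0.000000; k2 = (-2.000000, -0.125000, 0.000000, 0.000000)
  k3: at (x, y) = (-0.750000, -0.015625), (dx/dtau, dy/dtau) = (-2.000000, -0.125000); Gamma_xxx = 0.000000, Gamma_xxy = 0.000000, Gamma_xyy = 0.000000, Gamma_yxx = 0.000000, Gamma_yxy = 0.000000, Gamma_yyy = 0.000000; k3 = (-2.000000, -0.125000, 0.000000, 0.000000)
  k4: at (x, y) = (-1.000000, -0.031250), (dx/dtau, dy/dtau) = (-2.000000, -0.125000); Gamma_xxx = 0.000000, Gamma_xxy = 0.000000, Gamma_xyy = 0.000000, Gamma_yxx = 0.000000, Gamma_yxy = 0.000000, Gamma_yyy = 0.000000; k4 = (-2.000000, -0.125000, 0.000000, 0.000000)
  Y <- Y + (h/6)(k1 + 2k2 + 2k3 + k4): x = -1.0000, y = -0.0312, dx/dtau = -2.0000, dy/dtau = -0.1250
step 2:
  k1: at (x, y) = (-1.000000, -0.031250), (dx/dtau, dy/dtau) = (-2.000000, -0.125000); Gamma_xxx = 0.000000, Gamma_xxy = 0.000000, Gamma_xyy = 0.000000, Gamma_yxx = 0.000000, Gamma_yxy = 0.000000, Gamma_yyy = 0.000000; k1 = (-2.000000, -0.125000, 0.000000, 0.000000)
  k2: at (x, y) = (-1.250000, -0.046875), (dx/dtau, dy/dtau) = (-2.000000, -0.125000); Gamma_xxx = 0.000000, Gamma_xxy = 0.000000, Gamma_xyy = 0.000000, Gamma_yxx = 0.000000, Gamma_yxy = 0.000000, Gamma_yyy = 0.000000; k2 = (-2.000000, -0.125000, 0.000000, 0.000000)
  k3: at (x, y) = (-1.250000, -0.046875), (dx/dtau, dy/dtau) = (-2.000000, -0.125000); Gamma_xxx = 0.000000, Gamma_xxy = 0.000000, Gamma_xyy = 0.000000, Gamma_yxx = 0.000000, Gamma_yxy = 0.000000, Gamma_yyy = 0.000000; k3 = (-2.000000, -0.125000, 0.000000, 0.000000)
  k4: at (x, y) = (-1.500000, -0.062500), (dx/dtau, dy/dtau) = (-2.000000, -0.125000); Gamma_xxx = 0.000000, Gamma_xxy = 0.000000, Gamma_xyy = 0.000000, Gamma_yxx = 0.000000, Gamma_yxy = 0.000000, Gamma_yyy = 0.000000; k4 = (-2.000000, -0.125000, 0.000000, 0.000000)
  Y <- Y + (h/6)(k1 + 2k2 + 2k3 + k4): x = -1.5000, y = -0.0625, dx/dtau = -2.0000, dy/dtau = -0.1250


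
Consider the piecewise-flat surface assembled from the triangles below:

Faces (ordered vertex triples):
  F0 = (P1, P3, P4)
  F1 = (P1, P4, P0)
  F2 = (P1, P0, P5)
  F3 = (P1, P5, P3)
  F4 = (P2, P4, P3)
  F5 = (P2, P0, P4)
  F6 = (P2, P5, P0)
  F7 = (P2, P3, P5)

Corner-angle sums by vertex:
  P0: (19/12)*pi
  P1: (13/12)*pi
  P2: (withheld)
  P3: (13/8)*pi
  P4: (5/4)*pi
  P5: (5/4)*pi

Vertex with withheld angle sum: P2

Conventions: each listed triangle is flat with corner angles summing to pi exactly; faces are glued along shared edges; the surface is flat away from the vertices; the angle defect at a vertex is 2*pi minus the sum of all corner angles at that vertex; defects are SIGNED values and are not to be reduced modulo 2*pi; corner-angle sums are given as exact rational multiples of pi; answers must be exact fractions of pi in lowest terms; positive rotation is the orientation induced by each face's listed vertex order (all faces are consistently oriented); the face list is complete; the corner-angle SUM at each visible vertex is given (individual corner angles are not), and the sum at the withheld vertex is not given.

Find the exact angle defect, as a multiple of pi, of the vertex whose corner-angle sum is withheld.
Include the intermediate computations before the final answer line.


V = 6, E = 12, F = 8; chi = V - E + F = 2
Gauss-Bonnet: total defect = 2*pi*chi = 4*pi; visible defects sum to (77/24)*pi

Answer: defect(P2) = (19/24)*pi


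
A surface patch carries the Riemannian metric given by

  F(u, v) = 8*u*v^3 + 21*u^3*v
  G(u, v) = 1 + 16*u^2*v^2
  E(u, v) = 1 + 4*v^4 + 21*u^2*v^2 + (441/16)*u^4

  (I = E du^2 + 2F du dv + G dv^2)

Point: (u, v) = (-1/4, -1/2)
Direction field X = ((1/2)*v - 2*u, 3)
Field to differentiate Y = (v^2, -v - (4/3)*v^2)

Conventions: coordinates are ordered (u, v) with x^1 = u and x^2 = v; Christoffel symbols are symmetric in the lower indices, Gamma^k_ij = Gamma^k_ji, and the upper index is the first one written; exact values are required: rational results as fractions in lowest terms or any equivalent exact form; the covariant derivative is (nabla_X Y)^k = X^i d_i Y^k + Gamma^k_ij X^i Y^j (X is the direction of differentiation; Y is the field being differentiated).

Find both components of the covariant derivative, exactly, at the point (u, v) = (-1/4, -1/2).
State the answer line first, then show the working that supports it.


Answer: (nabla_X Y)^u = -188461/47574, (nabla_X Y)^v = 9979/23787

E = 6905/4096, F = 53/128, G = 5/4 at the point
E_u = -1113/256, E_v = -53/16, F_u = -95/32, F_v = -117/64, G_u = -2, G_v = -1
EG - F^2 = 7929/4096;  g^inv = (4096/7929) * [[5/4, -53/128], [-53/128, 6905/4096]]
first-kind symbols [ij,l] = (1/2)(d_i g_jl + d_j g_il - d_l g_ij): [uu,u] = E_u/2 = -1113/512, [uu,v] = F_u - E_v/2 = -21/16, [uv,u] = E_v/2 = -53/32, [uv,v] = G_u/2 = -1, [vv,u] = F_v - G_u/2 = -53/64, [vv,v] = G_v/2 = -1/2
Gamma^u_ij = (G*[ij,u] - F*[ij,v])/(EG - F^2), Gamma^v_ij = (E*[ij,v] - F*[ij,u])/(EG - F^2)
Gamma_uuu = -2968/2643, Gamma_uuv = -6784/7929, Gamma_uvv = -3392/7929, Gamma_vuu = -1792/2643, Gamma_vuv = -4096/7929, Gamma_vvv = -2048/7929
X = (1/4, 3), Y = (1/4, 1/6) at the point


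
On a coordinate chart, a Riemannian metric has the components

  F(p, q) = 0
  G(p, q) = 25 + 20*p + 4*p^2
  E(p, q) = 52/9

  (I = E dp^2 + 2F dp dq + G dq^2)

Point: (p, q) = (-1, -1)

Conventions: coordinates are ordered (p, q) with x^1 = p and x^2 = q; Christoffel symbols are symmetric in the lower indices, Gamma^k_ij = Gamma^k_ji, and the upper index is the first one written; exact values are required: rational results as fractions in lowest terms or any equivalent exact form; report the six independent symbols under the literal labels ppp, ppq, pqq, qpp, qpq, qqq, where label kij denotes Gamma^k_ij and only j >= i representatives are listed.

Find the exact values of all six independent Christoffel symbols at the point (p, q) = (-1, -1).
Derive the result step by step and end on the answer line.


E = 52/9, F = 0, G = 9 at the point
E_p = 0, E_q = 0, F_p = 0, F_q = 0, G_p = 12, G_q = 0
EG - F^2 = 52;  g^inv = (1/52) * [[9, 0], [0, 52/9]]
first-kind symbols [ij,l] = (1/2)(d_i g_jl + d_j g_il - d_l g_ij): [pp,p] = E_p/2 = 0, [pp,q] = F_p - E_q/2 = 0, [pq,p] = E_q/2 = 0, [pq,q] = G_p/2 = 6, [qq,p] = F_q - G_p/2 = -6, [qq,q] = G_q/2 = 0
Gamma^p_ij = (G*[ij,p] - F*[ij,q])/(EG - F^2), Gamma^q_ij = (E*[ij,q] - F*[ij,p])/(EG - F^2)

Answer: Gamma_ppp = 0, Gamma_ppq = 0, Gamma_pqq = -27/26, Gamma_qpp = 0, Gamma_qpq = 2/3, Gamma_qqq = 0


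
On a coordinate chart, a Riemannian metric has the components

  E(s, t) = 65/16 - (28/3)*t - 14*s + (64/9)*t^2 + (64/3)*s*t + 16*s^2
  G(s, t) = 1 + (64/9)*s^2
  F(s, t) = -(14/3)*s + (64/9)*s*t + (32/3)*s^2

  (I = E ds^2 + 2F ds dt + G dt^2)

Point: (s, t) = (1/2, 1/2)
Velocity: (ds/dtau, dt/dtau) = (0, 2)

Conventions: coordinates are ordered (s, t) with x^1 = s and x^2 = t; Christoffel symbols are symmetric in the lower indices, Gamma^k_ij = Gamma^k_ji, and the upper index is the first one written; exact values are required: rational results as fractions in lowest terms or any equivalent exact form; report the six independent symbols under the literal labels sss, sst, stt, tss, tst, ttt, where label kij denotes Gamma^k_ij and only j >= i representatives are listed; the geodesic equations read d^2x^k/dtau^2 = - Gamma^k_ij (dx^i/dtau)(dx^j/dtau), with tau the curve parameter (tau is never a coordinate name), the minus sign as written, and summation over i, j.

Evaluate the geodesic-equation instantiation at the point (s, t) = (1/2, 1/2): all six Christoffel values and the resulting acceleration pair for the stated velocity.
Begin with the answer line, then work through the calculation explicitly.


Answer: Gamma_sss = 912/761, Gamma_sst = 608/761, Gamma_stt = 0, Gamma_tss = 768/761, Gamma_tst = 512/761, Gamma_ttt = 0; accelerations (d^2s/dtau^2, d^2t/dtau^2) = (0, 0)

E = 505/144, F = 19/9, G = 25/9 at the point
E_s = 38/3, E_t = 76/9, F_s = 86/9, F_t = 32/9, G_s = 64/9, G_t = 0
EG - F^2 = 761/144;  g^inv = (144/761) * [[25/9, -19/9], [-19/9, 505/144]]
first-kind symbols [ij,l] = (1/2)(d_i g_jl + d_j g_il - d_l g_ij): [ss,s] = E_s/2 = 19/3, [ss,t] = F_s - E_t/2 = 16/3, [st,s] = E_t/2 = 38/9, [st,t] = G_s/2 = 32/9, [tt,s] = F_t - G_s/2 = 0, [tt,t] = G_t/2 = 0
Gamma^s_ij = (G*[ij,s] - F*[ij,t])/(EG - F^2), Gamma^t_ij = (E*[ij,t] - F*[ij,s])/(EG - F^2)
Gamma_sss = 912/761, Gamma_sst = 608/761, Gamma_stt = 0, Gamma_tss = 768/761, Gamma_tst = 512/761, Gamma_ttt = 0
d^2s/dtau^2 = -(Gamma_sss*(0)^2 + 2*Gamma_sst*(0)*(2) + Gamma_stt*(2)^2) = 0
d^2t/dtau^2 = -(Gamma_tss*(0)^2 + 2*Gamma_tst*(0)*(2) + Gamma_ttt*(2)^2) = 0


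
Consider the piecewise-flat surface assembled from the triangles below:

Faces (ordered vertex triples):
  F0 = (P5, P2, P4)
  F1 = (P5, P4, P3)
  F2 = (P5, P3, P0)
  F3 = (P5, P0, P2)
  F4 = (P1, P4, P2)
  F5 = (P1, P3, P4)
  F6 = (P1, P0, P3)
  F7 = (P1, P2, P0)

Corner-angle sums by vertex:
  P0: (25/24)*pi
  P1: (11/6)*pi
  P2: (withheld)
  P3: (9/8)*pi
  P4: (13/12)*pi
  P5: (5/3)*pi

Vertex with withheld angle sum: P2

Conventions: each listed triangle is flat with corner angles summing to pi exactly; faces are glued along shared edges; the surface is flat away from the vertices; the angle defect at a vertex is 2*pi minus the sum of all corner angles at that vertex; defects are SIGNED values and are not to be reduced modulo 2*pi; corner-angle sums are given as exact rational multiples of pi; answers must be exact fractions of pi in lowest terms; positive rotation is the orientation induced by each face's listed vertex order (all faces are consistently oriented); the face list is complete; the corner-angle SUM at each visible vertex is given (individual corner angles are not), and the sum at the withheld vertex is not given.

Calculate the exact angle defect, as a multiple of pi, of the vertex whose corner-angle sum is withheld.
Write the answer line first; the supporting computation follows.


Answer: defect(P2) = (3/4)*pi

V = 6, E = 12, F = 8; chi = V - E + F = 2
Gauss-Bonnet: total defect = 2*pi*chi = 4*pi; visible defects sum to (13/4)*pi


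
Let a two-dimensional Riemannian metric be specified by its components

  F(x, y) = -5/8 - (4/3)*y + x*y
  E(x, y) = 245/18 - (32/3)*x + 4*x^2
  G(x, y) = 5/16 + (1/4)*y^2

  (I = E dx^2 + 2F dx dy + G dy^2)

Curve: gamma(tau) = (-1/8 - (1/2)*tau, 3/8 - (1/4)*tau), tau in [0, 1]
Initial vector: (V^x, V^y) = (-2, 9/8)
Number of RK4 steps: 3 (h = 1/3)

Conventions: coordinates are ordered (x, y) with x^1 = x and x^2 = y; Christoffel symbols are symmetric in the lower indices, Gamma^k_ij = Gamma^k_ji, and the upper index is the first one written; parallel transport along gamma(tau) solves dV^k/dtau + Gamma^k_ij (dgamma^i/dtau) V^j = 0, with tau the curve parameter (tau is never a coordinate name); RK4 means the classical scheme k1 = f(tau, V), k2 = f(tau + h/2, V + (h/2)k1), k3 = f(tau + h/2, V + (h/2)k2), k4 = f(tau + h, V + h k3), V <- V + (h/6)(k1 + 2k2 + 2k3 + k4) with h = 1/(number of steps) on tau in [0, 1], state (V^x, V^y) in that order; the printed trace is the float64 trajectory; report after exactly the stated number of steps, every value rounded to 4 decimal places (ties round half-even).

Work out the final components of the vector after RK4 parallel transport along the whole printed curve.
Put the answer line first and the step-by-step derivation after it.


Answer: V^x = -1.6640, V^y = 1.5556

gamma'(tau) = (-1/2, -1/4); f(tau, V)^k = -Gamma^k_ij(gamma(tau)) gamma'^i(tau) V^j; h = 1/3; intermediate values shown to 6 dp
curve data and Christoffel symbols at the stage parameters:
  tau = 0.000000: gamma = (-0.125000, 0.375000), gamma' = (-0.500000, -0.250000); Gamma_xxx = -0.413256, Gamma_xxy = 0.000000, Gamma_xyy = -0.103314, Gamma_yxx = -0.314345, Gamma_yxy = 0.000000, Gamma_yyy = -0.078586
  tau = 0.166667: gamma = (-0.208333, 0.333333), gamma' = (-0.500000, -0.250000); Gamma_xxx = -0.414183, Gamma_xxy = 0.000000, Gamma_xyy = -0.103546, Gamma_yxx = -0.406652, Gamma_yxy = 0.000000, Gamma_yyy = -0.101663
  tau = 0.333333: gamma = (-0.291667, 0.291667), gamma' = (-0.500000, -0.250000); Gamma_xxx = -0.412052, Gamma_xxy = 0.000000, Gamma_xyy = -0.103013, Gamma_yxx = -0.482855, Gamma_yxy = 0.000000, Gamma_yyy = -0.120714
  tau = 0.500000: gamma = (-0.375000, 0.250000), gamma' = (-0.500000, -0.250000); Gamma_xxx = -0.407543, Gamma_xxy = 0.000000, Gamma_xyy = -0.101886, Gamma_yxx = -0.544821, Gamma_yxy = 0.000000, Gamma_yyy = -0.136205
  tau = 0.666667: gamma = (-0.458333, 0.208333), gamma' = (-0.500000, -0.250000); Gamma_xxx = -0.401238, Gamma_xxy = 0.000000, Gamma_xyy = -0.100310, Gamma_yxx = -0.594427, Gamma_yxy = 0.000000, Gamma_yyy = -0.148607
  tau = 0.833333: gamma = (-0.541667, 0.166667), gamma' = (-0.500000, -0.250000); Gamma_xxx = -0.393623, Gamma_xxy = 0.000000, Gamma_xyy = -0.098406, Gamma_yxx = -0.633458, Gamma_yxy = 0.000000, Gamma_yyy = -0.158364
  tau = 1.000000: gamma = (-0.625000, 0.125000), gamma' = (-0.500000, -0.250000); Gamma_xxx = -0.385090, Gamma_xxy = 0.000000, Gamma_xyy = -0.096273, Gamma_yxx = -0.663540, Gamma_yxy = 0.000000, Gamma_yyy = -0.165885
step 0: V^x = -2.0000, V^y = 1.1250
step 1: k1 = (0.384199, 0.292243), k2 = (0.370539, 0.363802), k3 = (0.370702, 0.363962), k4 = (0.354497, 0.415411); V <- V + (h/6)(k1 + 2k2 + 2k3 + k4): V^x = -1.8766, V^y = 1.2452
step 2: k1 = (0.354561, 0.415486), k2 = (0.336876, 0.450350), k3 = (0.337329, 0.450955), k4 = (0.318929, 0.472487); V <- V + (h/6)(k1 + 2k2 + 2k3 + k4): V^x = -1.7643, V^y = 1.3947
step 3: k1 = (0.318973, 0.472552), k2 = (0.300518, 0.483624), k3 = (0.301078, 0.484526), k4 = (0.282925, 0.487501); V <- V + (h/6)(k1 + 2k2 + 2k3 + k4): V^x = -1.6640, V^y = 1.5556


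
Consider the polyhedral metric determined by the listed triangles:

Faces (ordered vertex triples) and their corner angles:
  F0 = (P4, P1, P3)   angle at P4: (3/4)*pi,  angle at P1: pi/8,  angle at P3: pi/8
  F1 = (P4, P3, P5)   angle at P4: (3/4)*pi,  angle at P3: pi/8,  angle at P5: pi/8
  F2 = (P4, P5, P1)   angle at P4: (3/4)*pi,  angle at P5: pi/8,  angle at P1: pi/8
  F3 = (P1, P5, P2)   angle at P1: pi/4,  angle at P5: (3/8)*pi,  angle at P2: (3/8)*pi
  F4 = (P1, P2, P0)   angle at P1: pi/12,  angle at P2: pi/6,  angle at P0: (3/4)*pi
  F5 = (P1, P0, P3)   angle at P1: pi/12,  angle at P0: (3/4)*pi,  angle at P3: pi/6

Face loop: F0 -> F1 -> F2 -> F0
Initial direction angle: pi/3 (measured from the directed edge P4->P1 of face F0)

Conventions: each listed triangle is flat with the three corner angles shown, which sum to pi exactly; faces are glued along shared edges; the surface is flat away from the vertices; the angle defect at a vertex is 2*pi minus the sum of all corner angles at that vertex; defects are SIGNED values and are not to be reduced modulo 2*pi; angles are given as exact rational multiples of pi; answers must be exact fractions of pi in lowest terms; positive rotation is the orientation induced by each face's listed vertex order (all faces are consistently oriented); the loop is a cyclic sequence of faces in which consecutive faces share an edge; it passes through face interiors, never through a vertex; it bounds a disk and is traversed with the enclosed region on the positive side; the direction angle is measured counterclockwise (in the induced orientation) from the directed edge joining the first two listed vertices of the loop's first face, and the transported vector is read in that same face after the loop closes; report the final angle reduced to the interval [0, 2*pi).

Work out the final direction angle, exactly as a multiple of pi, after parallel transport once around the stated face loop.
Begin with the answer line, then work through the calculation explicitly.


Answer: final direction angle = pi/12

enclosed vertex P4: corner angles sum to (9/4)*pi, defect = 2*pi - (9/4)*pi = -pi/4
final direction = starting direction + enclosed defect total, reduced mod 2*pi (induced orientation)
final angle = pi/3 - pi/4 = pi/12 (mod 2*pi)


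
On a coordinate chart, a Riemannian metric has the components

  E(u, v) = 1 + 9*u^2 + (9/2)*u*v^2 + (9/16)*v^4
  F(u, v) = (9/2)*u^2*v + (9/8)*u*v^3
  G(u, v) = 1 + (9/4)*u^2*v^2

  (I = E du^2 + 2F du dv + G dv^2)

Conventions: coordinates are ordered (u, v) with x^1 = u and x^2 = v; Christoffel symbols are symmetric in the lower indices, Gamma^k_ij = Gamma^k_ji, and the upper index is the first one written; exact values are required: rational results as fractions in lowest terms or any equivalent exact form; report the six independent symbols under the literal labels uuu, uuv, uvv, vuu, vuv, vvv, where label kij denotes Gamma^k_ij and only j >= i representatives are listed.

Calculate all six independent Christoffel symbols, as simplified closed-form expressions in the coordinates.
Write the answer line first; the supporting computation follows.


Answer: Gamma_uuu = (144*u + 36*v^2)/(36*u^2*v^2 + 144*u^2 + 72*u*v^2 + 9*v^4 + 16), Gamma_uuv = (72*u*v + 18*v^3)/(36*u^2*v^2 + 144*u^2 + 72*u*v^2 + 9*v^4 + 16), Gamma_uvv = (72*u^2 + 18*u*v^2)/(36*u^2*v^2 + 144*u^2 + 72*u*v^2 + 9*v^4 + 16), Gamma_vuu = 72*u*v/(36*u^2*v^2 + 144*u^2 + 72*u*v^2 + 9*v^4 + 16), Gamma_vuv = 36*u*v^2/(36*u^2*v^2 + 144*u^2 + 72*u*v^2 + 9*v^4 + 16), Gamma_vvv = 36*u^2*v/(36*u^2*v^2 + 144*u^2 + 72*u*v^2 + 9*v^4 + 16)

E = 1 + 9*u^2 + (9/2)*u*v^2 + (9/16)*v^4; F = (9/2)*u^2*v + (9/8)*u*v^3; G = 1 + (9/4)*u^2*v^2
Gamma^k_ij = (1/2) g^{kl} (d_i g_jl + d_j g_il - d_l g_ij), with g^inv = (1/(EG-F^2)) [[G, -F], [-F, E]]
first partials: E_u = 18*u + (9/2)*v^2, E_v = 9*u*v + (9/4)*v^3, F_u = 9*u*v + (9/8)*v^3, F_v = (9/2)*u^2 + (27/8)*u*v^2, G_u = (9/2)*u*v^2, G_v = (9/2)*u^2*v
D = EG - F^2 = 1 + 9*u^2 + (9/2)*u*v^2 + (9/16)*v^4 + (9/4)*u^2*v^2
expanded: Gamma^u_uu = (G E_u - 2F F_u + F E_v)/(2D), Gamma^u_uv = (G E_v - F G_u)/(2D), Gamma^u_vv = (2G F_v - G G_u - F G_v)/(2D), Gamma^v_uu = (2E F_u - E E_v - F E_u)/(2D), Gamma^v_uv = (E G_u - F E_v)/(2D), Gamma^v_vv = (E G_v - 2F F_v + F G_u)/(2D); substitute and cancel common factors


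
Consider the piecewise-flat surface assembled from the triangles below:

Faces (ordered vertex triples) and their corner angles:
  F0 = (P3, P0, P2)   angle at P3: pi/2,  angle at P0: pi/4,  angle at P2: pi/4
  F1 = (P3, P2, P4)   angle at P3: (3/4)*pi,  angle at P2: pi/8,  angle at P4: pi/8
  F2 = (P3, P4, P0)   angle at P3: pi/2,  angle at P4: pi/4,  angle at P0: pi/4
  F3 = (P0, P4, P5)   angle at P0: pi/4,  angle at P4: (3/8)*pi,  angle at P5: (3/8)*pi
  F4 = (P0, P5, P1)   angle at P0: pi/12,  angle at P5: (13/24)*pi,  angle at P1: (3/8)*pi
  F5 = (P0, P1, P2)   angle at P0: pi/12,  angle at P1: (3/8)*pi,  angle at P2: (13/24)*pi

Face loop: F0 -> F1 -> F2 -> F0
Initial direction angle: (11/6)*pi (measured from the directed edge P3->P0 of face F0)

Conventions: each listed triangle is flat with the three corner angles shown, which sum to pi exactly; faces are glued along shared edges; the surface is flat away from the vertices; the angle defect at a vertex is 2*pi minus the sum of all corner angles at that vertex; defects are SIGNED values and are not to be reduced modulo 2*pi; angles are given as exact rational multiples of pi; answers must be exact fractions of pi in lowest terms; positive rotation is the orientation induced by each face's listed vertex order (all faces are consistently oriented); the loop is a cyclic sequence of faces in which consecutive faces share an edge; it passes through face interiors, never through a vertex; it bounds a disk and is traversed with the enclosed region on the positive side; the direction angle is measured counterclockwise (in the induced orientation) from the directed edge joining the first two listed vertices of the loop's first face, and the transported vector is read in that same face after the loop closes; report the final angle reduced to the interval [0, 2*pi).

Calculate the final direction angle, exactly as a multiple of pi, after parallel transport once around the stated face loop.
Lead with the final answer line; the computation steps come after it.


Answer: final direction angle = pi/12

enclosed vertex P3: corner angles sum to (7/4)*pi, defect = 2*pi - (7/4)*pi = pi/4
by Gauss-Bonnet the loop rotates the vector by the enclosed defect sum (positive orientation, mod 2*pi)
final angle = (11/6)*pi + pi/4 = pi/12 (mod 2*pi)
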